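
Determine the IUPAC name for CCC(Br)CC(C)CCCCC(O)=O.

The longest carbon chain that includes the –COOH group has 10 carbons, so the parent hydride is decane.
The highest-priority functional group is a carboxylic acid (terminal –COOH), so the name ends in -oic acid.
Number the chain so that the carboxylic acid carbon is C-1 by definition.
With this numbering: a bromo group at C-8; a methyl group at C-6.
Substituent prefixes are cited in alphabetical order (multiplying prefixes like di-/tri- are ignored for ordering).
The name is 8-bromo-6-methyldecanoic acid.

8-bromo-6-methyldecanoic acid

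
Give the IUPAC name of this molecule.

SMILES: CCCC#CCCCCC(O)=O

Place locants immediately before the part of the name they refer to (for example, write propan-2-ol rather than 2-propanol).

The longest chain bearing the –COOH group and the multiple bond is 10 carbons long (decane).
A carboxylic acid (terminal –COOH) is the principal characteristic group, giving the suffix -oic acid.
A C≡C triple bond in the chain gives the infix -yne-.
Choose the numbering such that the carboxylic acid carbon is C-1 by definition.
With this numbering: the triple bond between C-6 and C-7.
The name is dec-6-ynoic acid.

dec-6-ynoic acid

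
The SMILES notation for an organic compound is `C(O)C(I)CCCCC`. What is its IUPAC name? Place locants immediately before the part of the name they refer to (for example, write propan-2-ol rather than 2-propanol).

Counting along the main chain through the –OH group gives 7 carbons: the parent is heptane.
The highest-priority functional group is an alcohol (–OH), so the name ends in -ol.
Choose the numbering such that numbering from this end puts the hydroxyl group at C-1 rather than C-7.
With this numbering: the hydroxyl at C-1; an iodo group at C-2.
The name is 2-iodoheptan-1-ol.

2-iodoheptan-1-ol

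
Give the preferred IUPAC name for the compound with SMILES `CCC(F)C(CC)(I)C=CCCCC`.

4-ethyl-3-fluoro-4-iododec-5-ene

The longest chain bearing the multiple bond is 10 carbons long (decane).
The chain contains a C=C double bond, so the unsaturation ending is -ene.
The numbering direction is chosen so that the substituent locant set {3,4,4} is lower than {7,7,8} at the first point of difference.
That gives the double bond between C-5 and C-6; an ethyl group at C-4; a fluoro group at C-3; an iodo group at C-4.
Prefixes are listed alphabetically: ethyl, fluoro, iodo.
The name is 4-ethyl-3-fluoro-4-iododec-5-ene.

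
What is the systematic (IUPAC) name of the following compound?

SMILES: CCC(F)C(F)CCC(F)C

2,5,6-trifluorooctane

The longest continuous carbon chain has 8 atoms, so the parent hydride is octane.
Choose the numbering such that the substituent locant set {2,5,6} is lower than {3,4,7} at the first point of difference.
With this numbering: fluoro groups at C-2 and C-5 and C-6.
The name is 2,5,6-trifluorooctane.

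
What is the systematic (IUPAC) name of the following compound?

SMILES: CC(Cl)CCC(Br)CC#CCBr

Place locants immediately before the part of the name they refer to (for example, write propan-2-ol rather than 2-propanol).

Counting along the main chain through the multiple bond gives 9 carbons: the parent is nonane.
A C≡C triple bond in the chain gives the infix -yne-.
Number the chain so that numbering from this end puts the triple bond at C-2 rather than C-7.
With this numbering: the triple bond between C-2 and C-3; bromo groups at C-1 and C-5; a chloro group at C-8.
Substituent prefixes are cited in alphabetical order (multiplying prefixes like di-/tri- are ignored for ordering).
Assembling the pieces gives 1,5-dibromo-8-chloronon-2-yne.

1,5-dibromo-8-chloronon-2-yne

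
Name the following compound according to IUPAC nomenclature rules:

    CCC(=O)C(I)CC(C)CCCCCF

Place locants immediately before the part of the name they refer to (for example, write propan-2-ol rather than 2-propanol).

Counting along the main chain through the carbonyl gives 11 carbons: the parent is undecane.
The principal characteristic group is a ketone (C=O on an internal carbon), named with the suffix -one.
Choose the numbering such that numbering from this end puts the carbonyl group at C-3 rather than C-9.
That gives the carbonyl at C-3; a fluoro group at C-11; an iodo group at C-4; a methyl group at C-6.
Substituent prefixes are cited in alphabetical order (multiplying prefixes like di-/tri- are ignored for ordering).
Assembling the pieces gives 11-fluoro-4-iodo-6-methylundecan-3-one.

11-fluoro-4-iodo-6-methylundecan-3-one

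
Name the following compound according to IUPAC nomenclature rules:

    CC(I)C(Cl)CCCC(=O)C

Counting along the main chain through the carbonyl gives 8 carbons: the parent is octane.
The highest-priority functional group is a ketone (C=O on an internal carbon), so the name ends in -one.
Number the chain so that numbering from this end puts the carbonyl group at C-2 rather than C-7.
With this numbering: the carbonyl at C-2; a chloro group at C-6; an iodo group at C-7.
Substituent prefixes are cited in alphabetical order (multiplying prefixes like di-/tri- are ignored for ordering).
The name is 6-chloro-7-iodooctan-2-one.

6-chloro-7-iodooctan-2-one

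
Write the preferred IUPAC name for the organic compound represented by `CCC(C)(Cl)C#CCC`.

The longest carbon chain that includes the multiple bond has 7 carbons, so the parent hydride is heptane.
The chain contains a C≡C triple bond, so the unsaturation ending is -yne.
The numbering direction is chosen so that numbering from this end puts the triple bond at C-3 rather than C-4.
With this numbering: the triple bond between C-3 and C-4; a chloro group at C-5; a methyl group at C-5.
Prefixes are listed alphabetically: chloro, methyl.
Putting it together: 5-chloro-5-methylhept-3-yne.

5-chloro-5-methylhept-3-yne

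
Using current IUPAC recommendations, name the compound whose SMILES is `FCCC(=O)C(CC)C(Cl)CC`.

The longest carbon chain that includes the carbonyl has 7 carbons, so the parent hydride is heptane.
The highest-priority functional group is a ketone (C=O on an internal carbon), so the name ends in -one.
The numbering direction is chosen so that numbering from this end puts the carbonyl group at C-3 rather than C-5.
That gives the carbonyl at C-3; a chloro group at C-5; an ethyl group at C-4; a fluoro group at C-1.
Prefixes are listed alphabetically: chloro, ethyl, fluoro.
Putting it together: 5-chloro-4-ethyl-1-fluoroheptan-3-one.

5-chloro-4-ethyl-1-fluoroheptan-3-one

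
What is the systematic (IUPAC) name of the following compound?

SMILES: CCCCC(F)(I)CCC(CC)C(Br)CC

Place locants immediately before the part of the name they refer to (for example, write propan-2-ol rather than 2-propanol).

The longest continuous carbon chain has 11 atoms, so the parent hydride is undecane.
Number the chain so that the substituent locant set {3,4,7,7} is lower than {5,5,8,9} at the first point of difference.
That gives a bromo group at C-3; an ethyl group at C-4; a fluoro group at C-7; an iodo group at C-7.
Substituent prefixes are cited in alphabetical order (multiplying prefixes like di-/tri- are ignored for ordering).
Putting it together: 3-bromo-4-ethyl-7-fluoro-7-iodoundecane.

3-bromo-4-ethyl-7-fluoro-7-iodoundecane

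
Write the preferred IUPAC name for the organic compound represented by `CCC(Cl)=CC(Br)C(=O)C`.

The longest carbon chain that includes the carbonyl and the multiple bond has 7 carbons, so the parent hydride is heptane.
The highest-priority functional group is a ketone (C=O on an internal carbon), so the name ends in -one.
There is one C=C double bond, indicated by the ending -ene.
The numbering direction is chosen so that numbering from this end puts the carbonyl group at C-2 rather than C-6.
With this numbering: the carbonyl at C-2; the double bond between C-4 and C-5; a bromo group at C-3; a chloro group at C-5.
Prefixes are listed alphabetically: bromo, chloro.
Assembling the pieces gives 3-bromo-5-chlorohept-4-en-2-one.

3-bromo-5-chlorohept-4-en-2-one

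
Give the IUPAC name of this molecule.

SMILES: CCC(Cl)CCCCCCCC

3-chloroundecane

The parent chain contains 11 carbons (undecane).
Choose the numbering such that the substituent locant set {3} is lower than {9} at the first point of difference.
With this numbering: a chloro group at C-3.
Putting it together: 3-chloroundecane.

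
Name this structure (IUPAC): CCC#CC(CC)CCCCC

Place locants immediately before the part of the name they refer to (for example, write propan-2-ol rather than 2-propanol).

5-ethyldec-3-yne

The longest carbon chain that includes the multiple bond has 10 carbons, so the parent hydride is decane.
The chain contains a C≡C triple bond, so the unsaturation ending is -yne.
Choose the numbering such that numbering from this end puts the triple bond at C-3 rather than C-7.
With this numbering: the triple bond between C-3 and C-4; an ethyl group at C-5.
Assembling the pieces gives 5-ethyldec-3-yne.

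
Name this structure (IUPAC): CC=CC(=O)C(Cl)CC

Counting along the main chain through the carbonyl and the multiple bond gives 7 carbons: the parent is heptane.
The highest-priority functional group is a ketone (C=O on an internal carbon), so the name ends in -one.
A C=C double bond in the chain gives the infix -ene-.
The numbering direction is chosen so that numbering from this end puts the double bond at C-2 rather than C-5.
This places the carbonyl at C-4; the double bond between C-2 and C-3; a chloro group at C-5.
The name is 5-chlorohept-2-en-4-one.

5-chlorohept-2-en-4-one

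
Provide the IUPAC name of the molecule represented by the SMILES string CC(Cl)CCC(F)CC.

The longest carbon chain is 7 atoms: the parent is heptane.
The numbering direction is chosen so that the substituent locant set {2,5} is lower than {3,6} at the first point of difference.
With this numbering: a chloro group at C-2; a fluoro group at C-5.
Substituent prefixes are cited in alphabetical order (multiplying prefixes like di-/tri- are ignored for ordering).
The name is 2-chloro-5-fluoroheptane.

2-chloro-5-fluoroheptane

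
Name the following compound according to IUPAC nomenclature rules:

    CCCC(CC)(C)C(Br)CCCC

The longest carbon chain is 9 atoms: the parent is nonane.
Number the chain so that the substituent locant set {4,4,5} is lower than {5,6,6} at the first point of difference.
With this numbering: a bromo group at C-5; an ethyl group at C-4; a methyl group at C-4.
The substituents are ordered alphabetically, ignoring any di-/tri- multipliers.
Assembling the pieces gives 5-bromo-4-ethyl-4-methylnonane.

5-bromo-4-ethyl-4-methylnonane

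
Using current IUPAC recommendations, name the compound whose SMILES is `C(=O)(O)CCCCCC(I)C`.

The longest chain bearing the –COOH group is 8 carbons long (octane).
The highest-priority functional group is a carboxylic acid (terminal –COOH), so the name ends in -oic acid.
The numbering direction is chosen so that the carboxylic acid carbon is C-1 by definition.
This places an iodo group at C-7.
Assembling the pieces gives 7-iodooctanoic acid.

7-iodooctanoic acid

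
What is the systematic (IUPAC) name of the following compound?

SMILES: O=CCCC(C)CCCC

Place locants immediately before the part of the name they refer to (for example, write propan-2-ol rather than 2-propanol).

Counting along the main chain through the –CHO group gives 8 carbons: the parent is octane.
The principal characteristic group is an aldehyde (terminal –CHO), named with the suffix -al.
The numbering direction is chosen so that the aldehyde carbon is C-1 by definition.
This places a methyl group at C-4.
The name is 4-methyloctanal.

4-methyloctanal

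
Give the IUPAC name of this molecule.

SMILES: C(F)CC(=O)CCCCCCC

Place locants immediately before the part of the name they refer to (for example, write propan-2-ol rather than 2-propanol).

Counting along the main chain through the carbonyl gives 10 carbons: the parent is decane.
The principal characteristic group is a ketone (C=O on an internal carbon), named with the suffix -one.
Number the chain so that numbering from this end puts the carbonyl group at C-3 rather than C-8.
With this numbering: the carbonyl at C-3; a fluoro group at C-1.
Putting it together: 1-fluorodecan-3-one.

1-fluorodecan-3-one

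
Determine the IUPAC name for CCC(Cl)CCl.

1,2-dichlorobutane

The longest carbon chain is 4 atoms: the parent is butane.
Number the chain so that the substituent locant set {1,2} is lower than {3,4} at the first point of difference.
This places chloro groups at C-1 and C-2.
Assembling the pieces gives 1,2-dichlorobutane.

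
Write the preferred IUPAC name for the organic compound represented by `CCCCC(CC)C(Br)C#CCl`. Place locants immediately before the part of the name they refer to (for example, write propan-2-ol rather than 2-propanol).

The longest carbon chain that includes the multiple bond has 8 carbons, so the parent hydride is octane.
The chain contains a C≡C triple bond, so the unsaturation ending is -yne.
Choose the numbering such that numbering from this end puts the triple bond at C-1 rather than C-7.
This places the triple bond between C-1 and C-2; a bromo group at C-3; a chloro group at C-1; an ethyl group at C-4.
Prefixes are listed alphabetically: bromo, chloro, ethyl.
The name is 3-bromo-1-chloro-4-ethyloct-1-yne.

3-bromo-1-chloro-4-ethyloct-1-yne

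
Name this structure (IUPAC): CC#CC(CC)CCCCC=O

The longest carbon chain that includes the –CHO group and the multiple bond has 9 carbons, so the parent hydride is nonane.
An aldehyde (terminal –CHO) is the principal characteristic group, giving the suffix -al.
There is one C≡C triple bond, indicated by the ending -yne.
Choose the numbering such that the aldehyde carbon is C-1 by definition.
That gives the triple bond between C-7 and C-8; an ethyl group at C-6.
The name is 6-ethylnon-7-ynal.

6-ethylnon-7-ynal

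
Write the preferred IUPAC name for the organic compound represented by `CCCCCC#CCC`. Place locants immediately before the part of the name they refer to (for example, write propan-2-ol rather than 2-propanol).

non-3-yne

The longest chain bearing the multiple bond is 9 carbons long (nonane).
The chain contains a C≡C triple bond, so the unsaturation ending is -yne.
Number the chain so that numbering from this end puts the triple bond at C-3 rather than C-6.
With this numbering: the triple bond between C-3 and C-4.
Putting it together: non-3-yne.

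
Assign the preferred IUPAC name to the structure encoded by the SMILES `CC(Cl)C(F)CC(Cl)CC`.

2,5-dichloro-3-fluoroheptane

The parent chain contains 7 carbons (heptane).
Choose the numbering such that the substituent locant set {2,3,5} is lower than {3,5,6} at the first point of difference.
This places chloro groups at C-2 and C-5; a fluoro group at C-3.
The substituents are ordered alphabetically, ignoring any di-/tri- multipliers.
Assembling the pieces gives 2,5-dichloro-3-fluoroheptane.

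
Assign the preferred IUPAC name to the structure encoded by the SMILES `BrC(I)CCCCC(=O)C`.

7-bromo-7-iodoheptan-2-one

The longest carbon chain that includes the carbonyl has 7 carbons, so the parent hydride is heptane.
A ketone (C=O on an internal carbon) is the principal characteristic group, giving the suffix -one.
Number the chain so that numbering from this end puts the carbonyl group at C-2 rather than C-6.
This places the carbonyl at C-2; a bromo group at C-7; an iodo group at C-7.
Prefixes are listed alphabetically: bromo, iodo.
Assembling the pieces gives 7-bromo-7-iodoheptan-2-one.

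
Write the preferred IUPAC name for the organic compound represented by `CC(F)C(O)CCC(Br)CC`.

6-bromo-2-fluorooctan-3-ol

The longest chain bearing the –OH group is 8 carbons long (octane).
The principal characteristic group is an alcohol (–OH), named with the suffix -ol.
The numbering direction is chosen so that numbering from this end puts the hydroxyl group at C-3 rather than C-6.
With this numbering: the hydroxyl at C-3; a bromo group at C-6; a fluoro group at C-2.
Prefixes are listed alphabetically: bromo, fluoro.
The name is 6-bromo-2-fluorooctan-3-ol.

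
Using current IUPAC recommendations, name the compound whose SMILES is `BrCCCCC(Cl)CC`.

The longest continuous carbon chain has 7 atoms, so the parent hydride is heptane.
Number the chain so that the substituent locant set {1,5} is lower than {3,7} at the first point of difference.
With this numbering: a bromo group at C-1; a chloro group at C-5.
The substituents are ordered alphabetically, ignoring any di-/tri- multipliers.
Assembling the pieces gives 1-bromo-5-chloroheptane.

1-bromo-5-chloroheptane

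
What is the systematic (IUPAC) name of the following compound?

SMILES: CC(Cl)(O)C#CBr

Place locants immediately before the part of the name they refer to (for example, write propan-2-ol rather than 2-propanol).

4-bromo-2-chlorobut-3-yn-2-ol

Counting along the main chain through the –OH group and the multiple bond gives 4 carbons: the parent is butane.
An alcohol (–OH) is the principal characteristic group, giving the suffix -ol.
A C≡C triple bond in the chain gives the infix -yne-.
Number the chain so that numbering from this end puts the hydroxyl group at C-2 rather than C-3.
This places the hydroxyl at C-2; the triple bond between C-3 and C-4; a bromo group at C-4; a chloro group at C-2.
Prefixes are listed alphabetically: bromo, chloro.
Putting it together: 4-bromo-2-chlorobut-3-yn-2-ol.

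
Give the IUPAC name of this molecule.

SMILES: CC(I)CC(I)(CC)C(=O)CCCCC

4-ethyl-2,4-diiododecan-5-one

The longest carbon chain that includes the carbonyl has 10 carbons, so the parent hydride is decane.
The highest-priority functional group is a ketone (C=O on an internal carbon), so the name ends in -one.
The numbering direction is chosen so that numbering from this end puts the carbonyl group at C-5 rather than C-6.
That gives the carbonyl at C-5; an ethyl group at C-4; iodo groups at C-2 and C-4.
Substituent prefixes are cited in alphabetical order (multiplying prefixes like di-/tri- are ignored for ordering).
Assembling the pieces gives 4-ethyl-2,4-diiododecan-5-one.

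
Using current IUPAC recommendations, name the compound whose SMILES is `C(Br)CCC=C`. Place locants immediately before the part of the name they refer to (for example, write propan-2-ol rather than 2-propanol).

5-bromopent-1-ene

The longest chain bearing the multiple bond is 5 carbons long (pentane).
A C=C double bond in the chain gives the infix -ene-.
Number the chain so that numbering from this end puts the double bond at C-1 rather than C-4.
That gives the double bond between C-1 and C-2; a bromo group at C-5.
Putting it together: 5-bromopent-1-ene.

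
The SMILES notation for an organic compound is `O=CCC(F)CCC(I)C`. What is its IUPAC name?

3-fluoro-6-iodoheptanal

The longest carbon chain that includes the –CHO group has 7 carbons, so the parent hydride is heptane.
An aldehyde (terminal –CHO) is the principal characteristic group, giving the suffix -al.
Choose the numbering such that the aldehyde carbon is C-1 by definition.
That gives a fluoro group at C-3; an iodo group at C-6.
The substituents are ordered alphabetically, ignoring any di-/tri- multipliers.
Putting it together: 3-fluoro-6-iodoheptanal.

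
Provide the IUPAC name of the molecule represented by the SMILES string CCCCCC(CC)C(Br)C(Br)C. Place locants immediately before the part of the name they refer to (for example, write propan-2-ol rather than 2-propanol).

The longest carbon chain is 9 atoms: the parent is nonane.
The numbering direction is chosen so that the substituent locant set {2,3,4} is lower than {6,7,8} at the first point of difference.
This places bromo groups at C-2 and C-3; an ethyl group at C-4.
Substituent prefixes are cited in alphabetical order (multiplying prefixes like di-/tri- are ignored for ordering).
The name is 2,3-dibromo-4-ethylnonane.

2,3-dibromo-4-ethylnonane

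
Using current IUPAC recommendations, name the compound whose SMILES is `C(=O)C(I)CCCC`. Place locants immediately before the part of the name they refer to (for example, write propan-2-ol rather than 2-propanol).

Counting along the main chain through the –CHO group gives 6 carbons: the parent is hexane.
The principal characteristic group is an aldehyde (terminal –CHO), named with the suffix -al.
The numbering direction is chosen so that the aldehyde carbon is C-1 by definition.
That gives an iodo group at C-2.
The name is 2-iodohexanal.

2-iodohexanal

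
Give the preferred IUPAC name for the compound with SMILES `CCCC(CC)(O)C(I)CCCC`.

4-ethyl-5-iodononan-4-ol

The longest chain bearing the –OH group is 9 carbons long (nonane).
The principal characteristic group is an alcohol (–OH), named with the suffix -ol.
The numbering direction is chosen so that numbering from this end puts the hydroxyl group at C-4 rather than C-6.
This places the hydroxyl at C-4; an ethyl group at C-4; an iodo group at C-5.
Prefixes are listed alphabetically: ethyl, iodo.
Assembling the pieces gives 4-ethyl-5-iodononan-4-ol.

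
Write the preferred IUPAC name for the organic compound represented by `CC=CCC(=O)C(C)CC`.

3-methyloct-6-en-4-one

The longest chain bearing the carbonyl and the multiple bond is 8 carbons long (octane).
The highest-priority functional group is a ketone (C=O on an internal carbon), so the name ends in -one.
The chain contains a C=C double bond, so the unsaturation ending is -ene.
The numbering direction is chosen so that numbering from this end puts the carbonyl group at C-4 rather than C-5.
With this numbering: the carbonyl at C-4; the double bond between C-6 and C-7; a methyl group at C-3.
Assembling the pieces gives 3-methyloct-6-en-4-one.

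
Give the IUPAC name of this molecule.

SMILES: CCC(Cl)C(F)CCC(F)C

6-chloro-2,5-difluorooctane

The longest continuous carbon chain has 8 atoms, so the parent hydride is octane.
Number the chain so that the substituent locant set {2,5,6} is lower than {3,4,7} at the first point of difference.
With this numbering: a chloro group at C-6; fluoro groups at C-2 and C-5.
Prefixes are listed alphabetically: chloro, fluoro.
Assembling the pieces gives 6-chloro-2,5-difluorooctane.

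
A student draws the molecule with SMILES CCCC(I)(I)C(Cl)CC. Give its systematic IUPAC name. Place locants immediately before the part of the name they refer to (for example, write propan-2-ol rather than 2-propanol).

3-chloro-4,4-diiodoheptane

The parent chain contains 7 carbons (heptane).
Number the chain so that the substituent locant set {3,4,4} is lower than {4,4,5} at the first point of difference.
This places a chloro group at C-3; two iodo groups at C-4.
The substituents are ordered alphabetically, ignoring any di-/tri- multipliers.
Assembling the pieces gives 3-chloro-4,4-diiodoheptane.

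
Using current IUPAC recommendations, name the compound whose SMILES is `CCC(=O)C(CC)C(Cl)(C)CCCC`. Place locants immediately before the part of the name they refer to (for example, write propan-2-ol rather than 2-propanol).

Counting along the main chain through the carbonyl gives 9 carbons: the parent is nonane.
The principal characteristic group is a ketone (C=O on an internal carbon), named with the suffix -one.
The numbering direction is chosen so that numbering from this end puts the carbonyl group at C-3 rather than C-7.
That gives the carbonyl at C-3; a chloro group at C-5; an ethyl group at C-4; a methyl group at C-5.
The substituents are ordered alphabetically, ignoring any di-/tri- multipliers.
Putting it together: 5-chloro-4-ethyl-5-methylnonan-3-one.

5-chloro-4-ethyl-5-methylnonan-3-one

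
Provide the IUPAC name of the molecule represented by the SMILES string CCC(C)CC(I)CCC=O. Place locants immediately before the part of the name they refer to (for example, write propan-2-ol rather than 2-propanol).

4-iodo-6-methyloctanal

The longest carbon chain that includes the –CHO group has 8 carbons, so the parent hydride is octane.
An aldehyde (terminal –CHO) is the principal characteristic group, giving the suffix -al.
Choose the numbering such that the aldehyde carbon is C-1 by definition.
This places an iodo group at C-4; a methyl group at C-6.
The substituents are ordered alphabetically, ignoring any di-/tri- multipliers.
Putting it together: 4-iodo-6-methyloctanal.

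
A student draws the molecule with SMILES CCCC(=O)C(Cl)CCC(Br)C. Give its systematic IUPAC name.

8-bromo-5-chlorononan-4-one

Counting along the main chain through the carbonyl gives 9 carbons: the parent is nonane.
A ketone (C=O on an internal carbon) is the principal characteristic group, giving the suffix -one.
The numbering direction is chosen so that numbering from this end puts the carbonyl group at C-4 rather than C-6.
This places the carbonyl at C-4; a bromo group at C-8; a chloro group at C-5.
Substituent prefixes are cited in alphabetical order (multiplying prefixes like di-/tri- are ignored for ordering).
Assembling the pieces gives 8-bromo-5-chlorononan-4-one.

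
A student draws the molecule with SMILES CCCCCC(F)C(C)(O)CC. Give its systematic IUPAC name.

The longest carbon chain that includes the –OH group has 9 carbons, so the parent hydride is nonane.
The highest-priority functional group is an alcohol (–OH), so the name ends in -ol.
Number the chain so that numbering from this end puts the hydroxyl group at C-3 rather than C-7.
This places the hydroxyl at C-3; a fluoro group at C-4; a methyl group at C-3.
The substituents are ordered alphabetically, ignoring any di-/tri- multipliers.
The name is 4-fluoro-3-methylnonan-3-ol.

4-fluoro-3-methylnonan-3-ol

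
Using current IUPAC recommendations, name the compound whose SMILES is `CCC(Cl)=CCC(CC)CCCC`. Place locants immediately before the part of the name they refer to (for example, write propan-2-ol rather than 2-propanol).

3-chloro-6-ethyldec-3-ene

The longest carbon chain that includes the multiple bond has 10 carbons, so the parent hydride is decane.
There is one C=C double bond, indicated by the ending -ene.
The numbering direction is chosen so that numbering from this end puts the double bond at C-3 rather than C-7.
That gives the double bond between C-3 and C-4; a chloro group at C-3; an ethyl group at C-6.
Prefixes are listed alphabetically: chloro, ethyl.
The name is 3-chloro-6-ethyldec-3-ene.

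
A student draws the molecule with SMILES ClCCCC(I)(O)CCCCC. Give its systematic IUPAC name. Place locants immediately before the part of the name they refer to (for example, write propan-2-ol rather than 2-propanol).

1-chloro-4-iodononan-4-ol

Counting along the main chain through the –OH group gives 9 carbons: the parent is nonane.
The principal characteristic group is an alcohol (–OH), named with the suffix -ol.
Choose the numbering such that numbering from this end puts the hydroxyl group at C-4 rather than C-6.
This places the hydroxyl at C-4; a chloro group at C-1; an iodo group at C-4.
Prefixes are listed alphabetically: chloro, iodo.
Putting it together: 1-chloro-4-iodononan-4-ol.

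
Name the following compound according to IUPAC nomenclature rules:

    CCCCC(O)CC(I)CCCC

7-iodoundecan-5-ol

The longest carbon chain that includes the –OH group has 11 carbons, so the parent hydride is undecane.
The highest-priority functional group is an alcohol (–OH), so the name ends in -ol.
The numbering direction is chosen so that numbering from this end puts the hydroxyl group at C-5 rather than C-7.
That gives the hydroxyl at C-5; an iodo group at C-7.
The name is 7-iodoundecan-5-ol.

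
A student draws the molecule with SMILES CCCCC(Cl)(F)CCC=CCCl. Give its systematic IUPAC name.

Counting along the main chain through the multiple bond gives 10 carbons: the parent is decane.
A C=C double bond in the chain gives the infix -ene-.
Choose the numbering such that numbering from this end puts the double bond at C-2 rather than C-8.
That gives the double bond between C-2 and C-3; chloro groups at C-1 and C-6; a fluoro group at C-6.
The substituents are ordered alphabetically, ignoring any di-/tri- multipliers.
Assembling the pieces gives 1,6-dichloro-6-fluorodec-2-ene.

1,6-dichloro-6-fluorodec-2-ene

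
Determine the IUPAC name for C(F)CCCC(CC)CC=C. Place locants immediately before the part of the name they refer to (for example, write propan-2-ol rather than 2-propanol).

4-ethyl-8-fluorooct-1-ene

Counting along the main chain through the multiple bond gives 8 carbons: the parent is octane.
There is one C=C double bond, indicated by the ending -ene.
Number the chain so that numbering from this end puts the double bond at C-1 rather than C-7.
This places the double bond between C-1 and C-2; an ethyl group at C-4; a fluoro group at C-8.
The substituents are ordered alphabetically, ignoring any di-/tri- multipliers.
Assembling the pieces gives 4-ethyl-8-fluorooct-1-ene.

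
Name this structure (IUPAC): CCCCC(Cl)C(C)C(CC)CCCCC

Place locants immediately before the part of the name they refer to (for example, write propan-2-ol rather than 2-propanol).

5-chloro-7-ethyl-6-methyldodecane

The parent chain contains 12 carbons (dodecane).
The numbering direction is chosen so that the substituent locant set {5,6,7} is lower than {6,7,8} at the first point of difference.
This places a chloro group at C-5; an ethyl group at C-7; a methyl group at C-6.
Prefixes are listed alphabetically: chloro, ethyl, methyl.
Assembling the pieces gives 5-chloro-7-ethyl-6-methyldodecane.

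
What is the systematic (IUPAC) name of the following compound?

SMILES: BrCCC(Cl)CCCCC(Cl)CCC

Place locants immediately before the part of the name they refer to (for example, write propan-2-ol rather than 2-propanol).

1-bromo-3,8-dichloroundecane

The parent chain contains 11 carbons (undecane).
Number the chain so that the substituent locant set {1,3,8} is lower than {4,9,11} at the first point of difference.
With this numbering: a bromo group at C-1; chloro groups at C-3 and C-8.
Substituent prefixes are cited in alphabetical order (multiplying prefixes like di-/tri- are ignored for ordering).
The name is 1-bromo-3,8-dichloroundecane.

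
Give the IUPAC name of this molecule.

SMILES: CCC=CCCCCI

8-iodooct-3-ene

The longest chain bearing the multiple bond is 8 carbons long (octane).
There is one C=C double bond, indicated by the ending -ene.
The numbering direction is chosen so that numbering from this end puts the double bond at C-3 rather than C-5.
That gives the double bond between C-3 and C-4; an iodo group at C-8.
Assembling the pieces gives 8-iodooct-3-ene.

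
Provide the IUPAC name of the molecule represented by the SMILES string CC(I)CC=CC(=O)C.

Counting along the main chain through the carbonyl and the multiple bond gives 7 carbons: the parent is heptane.
The highest-priority functional group is a ketone (C=O on an internal carbon), so the name ends in -one.
A C=C double bond in the chain gives the infix -ene-.
Choose the numbering such that numbering from this end puts the carbonyl group at C-2 rather than C-6.
With this numbering: the carbonyl at C-2; the double bond between C-3 and C-4; an iodo group at C-6.
The name is 6-iodohept-3-en-2-one.

6-iodohept-3-en-2-one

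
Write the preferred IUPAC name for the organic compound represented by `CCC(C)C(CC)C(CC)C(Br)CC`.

3-bromo-4,5-diethyl-6-methyloctane

The longest continuous carbon chain has 8 atoms, so the parent hydride is octane.
The numbering direction is chosen so that the locant sets are identical either way, so the alphabetically earlier bromo substituent takes the lower locant (3 rather than 6).
With this numbering: a bromo group at C-3; ethyl groups at C-4 and C-5; a methyl group at C-6.
The substituents are ordered alphabetically, ignoring any di-/tri- multipliers.
Putting it together: 3-bromo-4,5-diethyl-6-methyloctane.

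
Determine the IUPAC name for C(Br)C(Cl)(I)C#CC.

5-bromo-4-chloro-4-iodopent-2-yne

Counting along the main chain through the multiple bond gives 5 carbons: the parent is pentane.
The chain contains a C≡C triple bond, so the unsaturation ending is -yne.
Number the chain so that numbering from this end puts the triple bond at C-2 rather than C-3.
With this numbering: the triple bond between C-2 and C-3; a bromo group at C-5; a chloro group at C-4; an iodo group at C-4.
The substituents are ordered alphabetically, ignoring any di-/tri- multipliers.
The name is 5-bromo-4-chloro-4-iodopent-2-yne.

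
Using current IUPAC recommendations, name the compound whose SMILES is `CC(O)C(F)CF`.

3,4-difluorobutan-2-ol

The longest carbon chain that includes the –OH group has 4 carbons, so the parent hydride is butane.
An alcohol (–OH) is the principal characteristic group, giving the suffix -ol.
Choose the numbering such that numbering from this end puts the hydroxyl group at C-2 rather than C-3.
This places the hydroxyl at C-2; fluoro groups at C-3 and C-4.
Assembling the pieces gives 3,4-difluorobutan-2-ol.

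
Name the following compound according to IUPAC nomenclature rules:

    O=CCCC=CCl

Counting along the main chain through the –CHO group and the multiple bond gives 5 carbons: the parent is pentane.
An aldehyde (terminal –CHO) is the principal characteristic group, giving the suffix -al.
The chain contains a C=C double bond, so the unsaturation ending is -ene.
Choose the numbering such that the aldehyde carbon is C-1 by definition.
This places the double bond between C-4 and C-5; a chloro group at C-5.
Putting it together: 5-chloropent-4-enal.

5-chloropent-4-enal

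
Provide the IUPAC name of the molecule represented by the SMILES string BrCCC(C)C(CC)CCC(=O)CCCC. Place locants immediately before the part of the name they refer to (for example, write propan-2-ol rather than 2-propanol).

Counting along the main chain through the carbonyl gives 11 carbons: the parent is undecane.
A ketone (C=O on an internal carbon) is the principal characteristic group, giving the suffix -one.
The numbering direction is chosen so that numbering from this end puts the carbonyl group at C-5 rather than C-7.
That gives the carbonyl at C-5; a bromo group at C-11; an ethyl group at C-8; a methyl group at C-9.
The substituents are ordered alphabetically, ignoring any di-/tri- multipliers.
Assembling the pieces gives 11-bromo-8-ethyl-9-methylundecan-5-one.

11-bromo-8-ethyl-9-methylundecan-5-one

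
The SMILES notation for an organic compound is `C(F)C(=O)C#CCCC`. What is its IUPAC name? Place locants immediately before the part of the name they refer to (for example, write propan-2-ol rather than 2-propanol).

The longest chain bearing the carbonyl and the multiple bond is 7 carbons long (heptane).
The principal characteristic group is a ketone (C=O on an internal carbon), named with the suffix -one.
The chain contains a C≡C triple bond, so the unsaturation ending is -yne.
Choose the numbering such that numbering from this end puts the carbonyl group at C-2 rather than C-6.
This places the carbonyl at C-2; the triple bond between C-3 and C-4; a fluoro group at C-1.
The name is 1-fluorohept-3-yn-2-one.

1-fluorohept-3-yn-2-one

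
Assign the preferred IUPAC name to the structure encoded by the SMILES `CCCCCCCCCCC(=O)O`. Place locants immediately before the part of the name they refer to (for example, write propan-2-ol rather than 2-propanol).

undecanoic acid

The longest chain bearing the –COOH group is 11 carbons long (undecane).
A carboxylic acid (terminal –COOH) is the principal characteristic group, giving the suffix -oic acid.
Choose the numbering such that the carboxylic acid carbon is C-1 by definition.
Putting it together: undecanoic acid.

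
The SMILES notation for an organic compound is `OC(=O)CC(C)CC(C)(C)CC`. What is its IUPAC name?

3,5,5-trimethylheptanoic acid

The longest chain bearing the –COOH group is 7 carbons long (heptane).
The highest-priority functional group is a carboxylic acid (terminal –COOH), so the name ends in -oic acid.
Choose the numbering such that the carboxylic acid carbon is C-1 by definition.
That gives methyl groups at C-3 and C-5 (×2).
The name is 3,5,5-trimethylheptanoic acid.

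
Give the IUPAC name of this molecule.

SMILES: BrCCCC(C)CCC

The parent chain contains 7 carbons (heptane).
Number the chain so that the substituent locant set {1,4} is lower than {4,7} at the first point of difference.
With this numbering: a bromo group at C-1; a methyl group at C-4.
Substituent prefixes are cited in alphabetical order (multiplying prefixes like di-/tri- are ignored for ordering).
Putting it together: 1-bromo-4-methylheptane.

1-bromo-4-methylheptane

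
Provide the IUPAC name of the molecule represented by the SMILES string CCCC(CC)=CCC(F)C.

The longest carbon chain that includes the multiple bond has 8 carbons, so the parent hydride is octane.
There is one C=C double bond, indicated by the ending -ene.
Number the chain so that the substituent locant set {2,5} is lower than {4,7} at the first point of difference.
This places the double bond between C-4 and C-5; an ethyl group at C-5; a fluoro group at C-2.
Substituent prefixes are cited in alphabetical order (multiplying prefixes like di-/tri- are ignored for ordering).
The name is 5-ethyl-2-fluorooct-4-ene.

5-ethyl-2-fluorooct-4-ene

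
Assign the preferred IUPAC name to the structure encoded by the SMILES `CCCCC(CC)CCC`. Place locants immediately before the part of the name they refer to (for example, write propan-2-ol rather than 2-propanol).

The parent chain contains 8 carbons (octane).
The numbering direction is chosen so that the substituent locant set {4} is lower than {5} at the first point of difference.
That gives an ethyl group at C-4.
Putting it together: 4-ethyloctane.

4-ethyloctane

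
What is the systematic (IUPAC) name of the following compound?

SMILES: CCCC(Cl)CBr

The longest continuous carbon chain has 5 atoms, so the parent hydride is pentane.
Choose the numbering such that the substituent locant set {1,2} is lower than {4,5} at the first point of difference.
This places a bromo group at C-1; a chloro group at C-2.
Substituent prefixes are cited in alphabetical order (multiplying prefixes like di-/tri- are ignored for ordering).
Putting it together: 1-bromo-2-chloropentane.

1-bromo-2-chloropentane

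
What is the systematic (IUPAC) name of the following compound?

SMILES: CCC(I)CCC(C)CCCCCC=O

Counting along the main chain through the –CHO group gives 12 carbons: the parent is dodecane.
The principal characteristic group is an aldehyde (terminal –CHO), named with the suffix -al.
The numbering direction is chosen so that the aldehyde carbon is C-1 by definition.
With this numbering: an iodo group at C-10; a methyl group at C-7.
Prefixes are listed alphabetically: iodo, methyl.
The name is 10-iodo-7-methyldodecanal.

10-iodo-7-methyldodecanal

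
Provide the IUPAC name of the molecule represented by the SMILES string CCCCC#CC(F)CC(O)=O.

The longest chain bearing the –COOH group and the multiple bond is 9 carbons long (nonane).
A carboxylic acid (terminal –COOH) is the principal characteristic group, giving the suffix -oic acid.
The chain contains a C≡C triple bond, so the unsaturation ending is -yne.
Choose the numbering such that the carboxylic acid carbon is C-1 by definition.
That gives the triple bond between C-4 and C-5; a fluoro group at C-3.
The name is 3-fluoronon-4-ynoic acid.

3-fluoronon-4-ynoic acid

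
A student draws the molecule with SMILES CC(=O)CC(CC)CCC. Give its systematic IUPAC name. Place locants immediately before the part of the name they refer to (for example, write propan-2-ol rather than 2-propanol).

The longest chain bearing the carbonyl is 7 carbons long (heptane).
The principal characteristic group is a ketone (C=O on an internal carbon), named with the suffix -one.
The numbering direction is chosen so that numbering from this end puts the carbonyl group at C-2 rather than C-6.
With this numbering: the carbonyl at C-2; an ethyl group at C-4.
Putting it together: 4-ethylheptan-2-one.

4-ethylheptan-2-one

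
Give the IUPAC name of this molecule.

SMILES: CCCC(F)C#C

The longest carbon chain that includes the multiple bond has 6 carbons, so the parent hydride is hexane.
The chain contains a C≡C triple bond, so the unsaturation ending is -yne.
The numbering direction is chosen so that numbering from this end puts the triple bond at C-1 rather than C-5.
With this numbering: the triple bond between C-1 and C-2; a fluoro group at C-3.
Putting it together: 3-fluorohex-1-yne.

3-fluorohex-1-yne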